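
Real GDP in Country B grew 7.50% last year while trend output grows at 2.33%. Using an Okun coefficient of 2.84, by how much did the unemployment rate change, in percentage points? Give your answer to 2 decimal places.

Growth-rate Okun's law: g_Y = g_Y* - β × Δu, so Δu = (g_Y* - g_Y)/β.
Δu = (2.33 - 7.5)/2.84 = -5.17/2.84 = -1.82 percentage points.

-1.82 percentage points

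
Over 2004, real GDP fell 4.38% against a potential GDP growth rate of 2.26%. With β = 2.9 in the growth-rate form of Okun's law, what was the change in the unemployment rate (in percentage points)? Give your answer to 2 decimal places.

Growth-rate Okun's law: g_Y = g_Y* - β × Δu, so Δu = (g_Y* - g_Y)/β.
Δu = (2.26 + 4.38)/2.9 = 6.64/2.9 = 2.29 percentage points.

2.29 percentage points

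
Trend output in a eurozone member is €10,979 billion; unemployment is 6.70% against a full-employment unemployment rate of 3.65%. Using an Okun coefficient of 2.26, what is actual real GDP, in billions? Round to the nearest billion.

Unemployment gap = 6.7 - 3.65 = 3.05 points, so the output gap is -2.26 × 3.05 = -6.893%.
Actual GDP = 10979 × (1 - 6.893/100) = 10979 × 0.93107 ≈ 10222 billion.

€10,222 billion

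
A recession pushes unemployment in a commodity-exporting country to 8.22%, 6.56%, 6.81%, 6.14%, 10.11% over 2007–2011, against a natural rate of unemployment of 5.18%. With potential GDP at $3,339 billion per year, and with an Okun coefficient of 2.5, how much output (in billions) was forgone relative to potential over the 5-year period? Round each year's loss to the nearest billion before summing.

Year 2007: gap = -2.5 × (8.22 - 5.18) = -7.6%, loss ≈ 3339 × 7.6/100 ≈ 254.
Year 2008: gap = -2.5 × (6.56 - 5.18) = -3.45%, loss ≈ 3339 × 3.45/100 ≈ 115.
Year 2009: gap = -2.5 × (6.81 - 5.18) = -4.075%, loss ≈ 3339 × 4.075/100 ≈ 136.
Year 2010: gap = -2.5 × (6.14 - 5.18) = -2.4%, loss ≈ 3339 × 2.4/100 ≈ 80.
Year 2011: gap = -2.5 × (10.11 - 5.18) = -12.325%, loss ≈ 3339 × 12.325/100 ≈ 412.
Total lost output = 254 + 115 + 136 + 80 + 412 = 997 billion.

$997 billion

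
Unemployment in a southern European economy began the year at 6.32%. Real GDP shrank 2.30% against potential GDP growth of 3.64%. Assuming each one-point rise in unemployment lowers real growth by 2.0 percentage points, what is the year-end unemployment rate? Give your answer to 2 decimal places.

Growth-rate Okun's law: g_Y = g_Y* - β × Δu, so Δu = (g_Y* - g_Y)/β.
Δu = (3.64 + 2.3)/2.0 = 5.94/2.0 = 2.97 percentage points.
Year-end unemployment = 6.32 + 2.97 = 9.29%.

9.29%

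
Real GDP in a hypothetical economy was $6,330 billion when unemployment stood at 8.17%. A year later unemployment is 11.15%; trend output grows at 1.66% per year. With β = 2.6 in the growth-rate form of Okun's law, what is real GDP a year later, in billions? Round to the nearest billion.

Δu = 11.15 - 8.17 = 2.98 points.
Okun's law (growth form): g_Y = g_Y* - β × Δu = 1.66 - 2.6 × (2.98) = 1.66 - 7.748 = -6.088%.
Real GDP in the next year = 6330 × (1 - 6.088/100) = 6330 × 0.93912 ≈ 5945 billion.

$5,945 billion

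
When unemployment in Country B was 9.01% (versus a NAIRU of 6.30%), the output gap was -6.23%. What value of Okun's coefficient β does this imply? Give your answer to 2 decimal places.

Okun's law: output gap = -β × (u - u*).
-6.23 = -β × (9.01 - 6.3) = -β × 2.71, so β = 6.23/2.71 = 2.30.

β ≈ 2.30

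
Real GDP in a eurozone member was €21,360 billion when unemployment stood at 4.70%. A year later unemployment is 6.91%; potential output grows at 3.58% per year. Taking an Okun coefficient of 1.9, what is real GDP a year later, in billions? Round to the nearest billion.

Δu = 6.91 - 4.7 = 2.21 points.
Okun's law (growth form): g_Y = g_Y* - β × Δu = 3.58 - 1.9 × (2.21) = 3.58 - 4.199 = -0.619%.
Real GDP in the next year = 21360 × (1 - 0.619/100) = 21360 × 0.99381 ≈ 21228 billion.

€21,228 billion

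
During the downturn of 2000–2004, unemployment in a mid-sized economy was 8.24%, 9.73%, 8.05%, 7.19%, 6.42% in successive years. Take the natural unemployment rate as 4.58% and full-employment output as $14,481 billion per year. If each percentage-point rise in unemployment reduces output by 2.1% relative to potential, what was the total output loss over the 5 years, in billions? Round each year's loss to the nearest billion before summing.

$5,088 billion

Year 2000: gap = -2.1 × (8.24 - 4.58) = -7.686%, loss ≈ 14481 × 7.686/100 ≈ 1113.
Year 2001: gap = -2.1 × (9.73 - 4.58) = -10.815%, loss ≈ 14481 × 10.815/100 ≈ 1566.
Year 2002: gap = -2.1 × (8.05 - 4.58) = -7.287%, loss ≈ 14481 × 7.287/100 ≈ 1055.
Year 2003: gap = -2.1 × (7.19 - 4.58) = -5.481%, loss ≈ 14481 × 5.481/100 ≈ 794.
Year 2004: gap = -2.1 × (6.42 - 4.58) = -3.864%, loss ≈ 14481 × 3.864/100 ≈ 560.
Total lost output = 1113 + 1566 + 1055 + 794 + 560 = 5088 billion.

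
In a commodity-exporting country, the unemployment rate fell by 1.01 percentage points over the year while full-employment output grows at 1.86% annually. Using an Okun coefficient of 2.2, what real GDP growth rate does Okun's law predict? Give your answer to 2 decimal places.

Growth-rate Okun's law: g_Y = g_Y* - β × Δu.
g_Y = 1.86 - 2.2 × (-1.01) = 1.86 + 2.222 = 4.082%, i.e. 4.08% to 2 d.p.

4.08%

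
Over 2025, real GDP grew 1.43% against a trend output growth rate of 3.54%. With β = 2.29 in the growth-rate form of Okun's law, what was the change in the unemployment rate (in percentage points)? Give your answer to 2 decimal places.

0.92 percentage points

Growth-rate Okun's law: g_Y = g_Y* - β × Δu, so Δu = (g_Y* - g_Y)/β.
Δu = (3.54 - 1.43)/2.29 = 2.11/2.29 = 0.92 percentage points.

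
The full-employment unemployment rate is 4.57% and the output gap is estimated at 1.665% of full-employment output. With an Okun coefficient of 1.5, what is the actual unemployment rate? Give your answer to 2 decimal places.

From Okun's law, u - u* = -(output gap)/β = -(1.665)/1.5 = -1.11 points.
So u = 4.57 - 1.11 = 3.46%.

3.46%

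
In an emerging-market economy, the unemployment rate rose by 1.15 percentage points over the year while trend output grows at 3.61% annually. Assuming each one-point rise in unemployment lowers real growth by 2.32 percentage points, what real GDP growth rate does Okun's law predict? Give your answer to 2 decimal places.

Growth-rate Okun's law: g_Y = g_Y* - β × Δu.
g_Y = 3.61 - 2.32 × (1.15) = 3.61 - 2.668 = 0.942%, i.e. 0.94% to 2 d.p.

0.94%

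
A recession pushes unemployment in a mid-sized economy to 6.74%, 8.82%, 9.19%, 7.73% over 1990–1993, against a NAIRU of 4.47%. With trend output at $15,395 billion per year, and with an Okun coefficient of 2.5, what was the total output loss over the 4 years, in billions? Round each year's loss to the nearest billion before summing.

$5,620 billion

Year 1990: gap = -2.5 × (6.74 - 4.47) = -5.675%, loss ≈ 15395 × 5.675/100 ≈ 874.
Year 1991: gap = -2.5 × (8.82 - 4.47) = -10.875%, loss ≈ 15395 × 10.875/100 ≈ 1674.
Year 1992: gap = -2.5 × (9.19 - 4.47) = -11.8%, loss ≈ 15395 × 11.8/100 ≈ 1817.
Year 1993: gap = -2.5 × (7.73 - 4.47) = -8.15%, loss ≈ 15395 × 8.15/100 ≈ 1255.
Total lost output = 874 + 1674 + 1817 + 1255 = 5620 billion.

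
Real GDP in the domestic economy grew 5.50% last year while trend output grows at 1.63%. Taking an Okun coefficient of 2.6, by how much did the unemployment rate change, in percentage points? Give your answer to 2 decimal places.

Growth-rate Okun's law: g_Y = g_Y* - β × Δu, so Δu = (g_Y* - g_Y)/β.
Δu = (1.63 - 5.5)/2.6 = -3.87/2.6 = -1.49 percentage points.

-1.49 percentage points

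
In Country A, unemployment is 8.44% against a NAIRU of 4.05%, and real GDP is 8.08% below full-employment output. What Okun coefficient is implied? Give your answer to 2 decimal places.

Okun's law: output gap = -β × (u - u*).
-8.08 = -β × (8.44 - 4.05) = -β × 4.39, so β = 8.08/4.39 = 1.84.

β ≈ 1.84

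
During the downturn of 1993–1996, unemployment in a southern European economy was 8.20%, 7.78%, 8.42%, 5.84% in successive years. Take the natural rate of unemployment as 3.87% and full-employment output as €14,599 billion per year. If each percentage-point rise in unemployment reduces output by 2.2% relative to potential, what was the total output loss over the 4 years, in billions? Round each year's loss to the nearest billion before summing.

€4,741 billion

Year 1993: gap = -2.2 × (8.2 - 3.87) = -9.526%, loss ≈ 14599 × 9.526/100 ≈ 1391.
Year 1994: gap = -2.2 × (7.78 - 3.87) = -8.602%, loss ≈ 14599 × 8.602/100 ≈ 1256.
Year 1995: gap = -2.2 × (8.42 - 3.87) = -10.01%, loss ≈ 14599 × 10.01/100 ≈ 1461.
Year 1996: gap = -2.2 × (5.84 - 3.87) = -4.334%, loss ≈ 14599 × 4.334/100 ≈ 633.
Total lost output = 1391 + 1256 + 1461 + 633 = 4741 billion.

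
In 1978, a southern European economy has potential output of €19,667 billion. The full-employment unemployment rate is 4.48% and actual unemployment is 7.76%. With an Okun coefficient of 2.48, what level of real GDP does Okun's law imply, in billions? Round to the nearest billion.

€18,067 billion

Unemployment gap = 7.76 - 4.48 = 3.28 points, so the output gap is -2.48 × 3.28 = -8.1344%.
Actual GDP = 19667 × (1 - 8.1344/100) = 19667 × 0.918656 ≈ 18067 billion.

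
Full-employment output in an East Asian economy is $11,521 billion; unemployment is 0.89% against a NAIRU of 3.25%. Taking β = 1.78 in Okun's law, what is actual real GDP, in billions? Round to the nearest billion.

$12,005 billion

Unemployment gap = 0.89 - 3.25 = -2.36 points, so the output gap is -1.78 × (-2.36) = 4.2008%.
Actual GDP = 11521 × (1 + 4.2008/100) = 11521 × 1.042008 ≈ 12005 billion.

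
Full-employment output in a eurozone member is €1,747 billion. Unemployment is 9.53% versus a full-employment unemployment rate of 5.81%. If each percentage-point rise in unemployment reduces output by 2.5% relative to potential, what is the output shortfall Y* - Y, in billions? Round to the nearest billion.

€162 billion

Output gap = -2.5 × (9.53 - 5.81) = -2.5 × 3.72 = -9.3%.
Actual GDP ≈ 1747 × 0.907 ≈ 1585 billion, so the shortfall is 1747 - 1585 = 162 billion.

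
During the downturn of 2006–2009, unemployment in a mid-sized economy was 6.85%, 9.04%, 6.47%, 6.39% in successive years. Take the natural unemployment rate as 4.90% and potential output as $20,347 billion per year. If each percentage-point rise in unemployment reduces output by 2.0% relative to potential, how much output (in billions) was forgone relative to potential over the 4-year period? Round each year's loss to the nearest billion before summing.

$3,724 billion

Year 2006: gap = -2.0 × (6.85 - 4.9) = -3.9%, loss ≈ 20347 × 3.9/100 ≈ 794.
Year 2007: gap = -2.0 × (9.04 - 4.9) = -8.28%, loss ≈ 20347 × 8.28/100 ≈ 1685.
Year 2008: gap = -2.0 × (6.47 - 4.9) = -3.14%, loss ≈ 20347 × 3.14/100 ≈ 639.
Year 2009: gap = -2.0 × (6.39 - 4.9) = -2.98%, loss ≈ 20347 × 2.98/100 ≈ 606.
Total lost output = 794 + 1685 + 639 + 606 = 3724 billion.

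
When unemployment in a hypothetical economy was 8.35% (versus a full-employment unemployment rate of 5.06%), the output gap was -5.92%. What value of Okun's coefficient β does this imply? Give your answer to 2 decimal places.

Okun's law: output gap = -β × (u - u*).
-5.92 = -β × (8.35 - 5.06) = -β × 3.29, so β = 5.92/3.29 = 1.80.

β ≈ 1.80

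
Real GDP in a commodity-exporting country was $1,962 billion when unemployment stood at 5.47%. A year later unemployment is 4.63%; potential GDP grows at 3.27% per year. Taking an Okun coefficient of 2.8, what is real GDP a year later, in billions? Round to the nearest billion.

Δu = 4.63 - 5.47 = -0.84 points.
Okun's law (growth form): g_Y = g_Y* - β × Δu = 3.27 - 2.8 × (-0.84) = 3.27 + 2.352 = 5.622%.
Real GDP in the next year = 1962 × (1 + 5.622/100) = 1962 × 1.05622 ≈ 2072 billion.

$2,072 billion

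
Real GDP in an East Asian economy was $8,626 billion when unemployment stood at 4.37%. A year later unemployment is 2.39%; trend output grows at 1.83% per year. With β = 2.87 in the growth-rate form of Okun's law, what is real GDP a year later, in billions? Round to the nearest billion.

Δu = 2.39 - 4.37 = -1.98 points.
Okun's law (growth form): g_Y = g_Y* - β × Δu = 1.83 - 2.87 × (-1.98) = 1.83 + 5.6826 = 7.5126%.
Real GDP in the next year = 8626 × (1 + 7.5126/100) = 8626 × 1.075126 ≈ 9274 billion.

$9,274 billion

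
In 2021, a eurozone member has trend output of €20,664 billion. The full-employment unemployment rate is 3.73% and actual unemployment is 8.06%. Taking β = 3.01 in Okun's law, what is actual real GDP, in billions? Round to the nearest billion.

€17,971 billion

Unemployment gap = 8.06 - 3.73 = 4.33 points, so the output gap is -3.01 × 4.33 = -13.0333%.
Actual GDP = 20664 × (1 - 13.0333/100) = 20664 × 0.869667 ≈ 17971 billion.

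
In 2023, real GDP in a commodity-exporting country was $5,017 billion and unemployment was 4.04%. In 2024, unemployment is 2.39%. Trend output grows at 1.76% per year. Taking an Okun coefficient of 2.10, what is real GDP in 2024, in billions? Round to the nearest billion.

$5,279 billion

Δu = 2.39 - 4.04 = -1.65 points.
Okun's law (growth form): g_Y = g_Y* - β × Δu = 1.76 - 2.10 × (-1.65) = 1.76 + 3.465 = 5.225%.
Real GDP in the next year = 5017 × (1 + 5.225/100) = 5017 × 1.05225 ≈ 5279 billion.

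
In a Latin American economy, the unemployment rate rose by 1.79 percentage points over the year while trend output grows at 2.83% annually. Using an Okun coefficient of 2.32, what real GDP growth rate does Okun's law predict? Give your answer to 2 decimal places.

Growth-rate Okun's law: g_Y = g_Y* - β × Δu.
g_Y = 2.83 - 2.32 × (1.79) = 2.83 - 4.1528 = -1.3228%, i.e. -1.32% to 2 d.p.

-1.32%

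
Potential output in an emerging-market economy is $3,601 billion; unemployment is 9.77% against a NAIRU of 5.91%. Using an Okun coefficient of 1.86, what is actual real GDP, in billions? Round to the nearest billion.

$3,342 billion

Unemployment gap = 9.77 - 5.91 = 3.86 points, so the output gap is -1.86 × 3.86 = -7.1796%.
Actual GDP = 3601 × (1 - 7.1796/100) = 3601 × 0.928204 ≈ 3342 billion.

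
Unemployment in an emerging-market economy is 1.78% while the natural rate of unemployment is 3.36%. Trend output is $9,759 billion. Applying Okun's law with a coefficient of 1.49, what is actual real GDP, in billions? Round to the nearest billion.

Unemployment gap = 1.78 - 3.36 = -1.58 points, so the output gap is -1.49 × (-1.58) = 2.3542%.
Actual GDP = 9759 × (1 + 2.3542/100) = 9759 × 1.023542 ≈ 9989 billion.

$9,989 billion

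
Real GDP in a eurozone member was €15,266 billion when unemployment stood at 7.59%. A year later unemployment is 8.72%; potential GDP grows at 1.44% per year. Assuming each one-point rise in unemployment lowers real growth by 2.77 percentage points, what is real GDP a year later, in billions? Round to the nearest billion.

€15,008 billion

Δu = 8.72 - 7.59 = 1.13 points.
Okun's law (growth form): g_Y = g_Y* - β × Δu = 1.44 - 2.77 × (1.13) = 1.44 - 3.1301 = -1.6901%.
Real GDP in the next year = 15266 × (1 - 1.6901/100) = 15266 × 0.983099 ≈ 15008 billion.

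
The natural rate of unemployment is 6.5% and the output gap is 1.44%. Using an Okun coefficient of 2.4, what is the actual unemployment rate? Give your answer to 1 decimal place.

5.9%

From Okun's law, u - u* = -(output gap)/β = -(1.44)/2.4 = -0.6 points.
So u = 6.5 - 0.6 = 5.9%.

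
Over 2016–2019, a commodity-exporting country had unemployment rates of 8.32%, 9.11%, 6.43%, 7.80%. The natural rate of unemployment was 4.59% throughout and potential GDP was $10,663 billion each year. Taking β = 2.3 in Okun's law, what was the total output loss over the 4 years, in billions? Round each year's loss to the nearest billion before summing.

$3,262 billion

Year 2016: gap = -2.3 × (8.32 - 4.59) = -8.579%, loss ≈ 10663 × 8.579/100 ≈ 915.
Year 2017: gap = -2.3 × (9.11 - 4.59) = -10.396%, loss ≈ 10663 × 10.396/100 ≈ 1109.
Year 2018: gap = -2.3 × (6.43 - 4.59) = -4.232%, loss ≈ 10663 × 4.232/100 ≈ 451.
Year 2019: gap = -2.3 × (7.8 - 4.59) = -7.383%, loss ≈ 10663 × 7.383/100 ≈ 787.
Total lost output = 915 + 1109 + 451 + 787 = 3262 billion.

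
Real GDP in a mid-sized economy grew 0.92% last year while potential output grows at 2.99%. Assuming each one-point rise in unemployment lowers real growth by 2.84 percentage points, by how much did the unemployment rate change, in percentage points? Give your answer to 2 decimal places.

0.73 percentage points

Growth-rate Okun's law: g_Y = g_Y* - β × Δu, so Δu = (g_Y* - g_Y)/β.
Δu = (2.99 - 0.92)/2.84 = 2.07/2.84 = 0.73 percentage points.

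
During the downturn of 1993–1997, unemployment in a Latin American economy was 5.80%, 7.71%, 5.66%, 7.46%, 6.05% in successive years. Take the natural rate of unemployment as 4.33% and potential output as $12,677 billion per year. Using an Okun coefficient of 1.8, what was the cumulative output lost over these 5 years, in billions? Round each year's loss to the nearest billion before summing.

$2,515 billion

Year 1993: gap = -1.8 × (5.8 - 4.33) = -2.646%, loss ≈ 12677 × 2.646/100 ≈ 335.
Year 1994: gap = -1.8 × (7.71 - 4.33) = -6.084%, loss ≈ 12677 × 6.084/100 ≈ 771.
Year 1995: gap = -1.8 × (5.66 - 4.33) = -2.394%, loss ≈ 12677 × 2.394/100 ≈ 303.
Year 1996: gap = -1.8 × (7.46 - 4.33) = -5.634%, loss ≈ 12677 × 5.634/100 ≈ 714.
Year 1997: gap = -1.8 × (6.05 - 4.33) = -3.096%, loss ≈ 12677 × 3.096/100 ≈ 392.
Total lost output = 335 + 771 + 303 + 714 + 392 = 2515 billion.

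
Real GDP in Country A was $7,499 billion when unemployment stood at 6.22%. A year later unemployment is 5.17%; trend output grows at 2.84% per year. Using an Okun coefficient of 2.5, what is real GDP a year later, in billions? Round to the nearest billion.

$7,909 billion

Δu = 5.17 - 6.22 = -1.05 points.
Okun's law (growth form): g_Y = g_Y* - β × Δu = 2.84 - 2.5 × (-1.05) = 2.84 + 2.625 = 5.465%.
Real GDP in the next year = 7499 × (1 + 5.465/100) = 7499 × 1.05465 ≈ 7909 billion.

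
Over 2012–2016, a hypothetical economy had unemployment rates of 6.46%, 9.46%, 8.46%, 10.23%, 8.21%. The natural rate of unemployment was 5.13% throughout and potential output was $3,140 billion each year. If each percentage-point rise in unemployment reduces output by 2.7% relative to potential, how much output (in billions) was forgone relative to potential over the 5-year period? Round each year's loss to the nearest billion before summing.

$1,455 billion

Year 2012: gap = -2.7 × (6.46 - 5.13) = -3.591%, loss ≈ 3140 × 3.591/100 ≈ 113.
Year 2013: gap = -2.7 × (9.46 - 5.13) = -11.691%, loss ≈ 3140 × 11.691/100 ≈ 367.
Year 2014: gap = -2.7 × (8.46 - 5.13) = -8.991%, loss ≈ 3140 × 8.991/100 ≈ 282.
Year 2015: gap = -2.7 × (10.23 - 5.13) = -13.77%, loss ≈ 3140 × 13.77/100 ≈ 432.
Year 2016: gap = -2.7 × (8.21 - 5.13) = -8.316%, loss ≈ 3140 × 8.316/100 ≈ 261.
Total lost output = 113 + 367 + 282 + 432 + 261 = 1455 billion.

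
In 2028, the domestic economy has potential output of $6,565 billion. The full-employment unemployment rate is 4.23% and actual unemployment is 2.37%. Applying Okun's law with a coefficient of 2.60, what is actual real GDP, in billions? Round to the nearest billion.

Unemployment gap = 2.37 - 4.23 = -1.86 points, so the output gap is -2.6 × (-1.86) = 4.836%.
Actual GDP = 6565 × (1 + 4.836/100) = 6565 × 1.04836 ≈ 6882 billion.

$6,882 billion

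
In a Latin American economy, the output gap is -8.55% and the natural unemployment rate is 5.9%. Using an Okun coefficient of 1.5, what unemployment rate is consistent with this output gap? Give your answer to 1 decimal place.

11.6%

From Okun's law, u - u* = -(output gap)/β = -(-8.55)/1.5 = 5.7 points.
So u = 5.9 + 5.7 = 11.6%.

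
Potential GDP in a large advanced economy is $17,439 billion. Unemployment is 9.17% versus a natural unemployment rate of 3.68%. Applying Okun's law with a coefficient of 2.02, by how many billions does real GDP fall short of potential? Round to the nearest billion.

Output gap = -2.02 × (9.17 - 3.68) = -2.02 × 5.49 = -11.0898%.
Actual GDP ≈ 17439 × 0.889102 ≈ 15505 billion, so the shortfall is 17439 - 15505 = 1934 billion.

$1,934 billion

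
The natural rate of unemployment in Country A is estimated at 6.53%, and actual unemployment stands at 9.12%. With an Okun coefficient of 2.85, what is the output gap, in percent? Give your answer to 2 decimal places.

The unemployment gap is 9.12 - 6.53 = 2.59 percentage points.
Okun's law gives an output gap of -2.85 × 2.59 = -7.3815%, i.e. 7.38% below potential.

-7.38%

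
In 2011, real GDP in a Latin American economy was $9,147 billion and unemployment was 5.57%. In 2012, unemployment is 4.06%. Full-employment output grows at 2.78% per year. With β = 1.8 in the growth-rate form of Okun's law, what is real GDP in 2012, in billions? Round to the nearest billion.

$9,650 billion

Δu = 4.06 - 5.57 = -1.51 points.
Okun's law (growth form): g_Y = g_Y* - β × Δu = 2.78 - 1.8 × (-1.51) = 2.78 + 2.718 = 5.498%.
Real GDP in the next year = 9147 × (1 + 5.498/100) = 9147 × 1.05498 ≈ 9650 billion.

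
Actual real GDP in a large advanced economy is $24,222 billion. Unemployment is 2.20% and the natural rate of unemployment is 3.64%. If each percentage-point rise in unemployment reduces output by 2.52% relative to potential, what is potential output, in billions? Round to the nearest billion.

Unemployment gap = 2.2 - 3.64 = -1.44 points, so output gap = -2.52 × (-1.44) = 3.6288%.
Since Y = Y* × (1 + gap/100), Y* = 24222/1.036288 ≈ 23374 billion.

$23,374 billion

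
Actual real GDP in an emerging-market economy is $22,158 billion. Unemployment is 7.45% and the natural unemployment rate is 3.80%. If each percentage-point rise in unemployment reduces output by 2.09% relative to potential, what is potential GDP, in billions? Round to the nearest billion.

$23,988 billion

Unemployment gap = 7.45 - 3.8 = 3.65 points, so output gap = -2.09 × 3.65 = -7.6285%.
Since Y = Y* × (1 + gap/100), Y* = 22158/0.923715 ≈ 23988 billion.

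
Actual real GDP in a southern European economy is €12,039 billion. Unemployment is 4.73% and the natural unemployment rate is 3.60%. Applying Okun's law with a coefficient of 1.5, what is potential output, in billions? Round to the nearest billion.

Unemployment gap = 4.73 - 3.6 = 1.13 points, so output gap = -1.5 × 1.13 = -1.695%.
Since Y = Y* × (1 + gap/100), Y* = 12039/0.98305 ≈ 12247 billion.

€12,247 billion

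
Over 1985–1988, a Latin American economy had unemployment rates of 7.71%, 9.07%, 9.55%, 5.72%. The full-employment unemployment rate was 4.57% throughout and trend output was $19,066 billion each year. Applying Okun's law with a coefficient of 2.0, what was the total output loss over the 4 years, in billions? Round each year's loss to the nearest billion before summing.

$5,251 billion

Year 1985: gap = -2.0 × (7.71 - 4.57) = -6.28%, loss ≈ 19066 × 6.28/100 ≈ 1197.
Year 1986: gap = -2.0 × (9.07 - 4.57) = -9%, loss ≈ 19066 × 9/100 ≈ 1716.
Year 1987: gap = -2.0 × (9.55 - 4.57) = -9.96%, loss ≈ 19066 × 9.96/100 ≈ 1899.
Year 1988: gap = -2.0 × (5.72 - 4.57) = -2.3%, loss ≈ 19066 × 2.3/100 ≈ 439.
Total lost output = 1197 + 1716 + 1899 + 439 = 5251 billion.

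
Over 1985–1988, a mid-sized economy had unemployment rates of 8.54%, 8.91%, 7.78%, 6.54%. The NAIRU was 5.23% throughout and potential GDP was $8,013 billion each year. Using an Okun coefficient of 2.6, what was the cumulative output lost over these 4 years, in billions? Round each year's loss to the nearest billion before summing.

$2,261 billion

Year 1985: gap = -2.6 × (8.54 - 5.23) = -8.606%, loss ≈ 8013 × 8.606/100 ≈ 690.
Year 1986: gap = -2.6 × (8.91 - 5.23) = -9.568%, loss ≈ 8013 × 9.568/100 ≈ 767.
Year 1987: gap = -2.6 × (7.78 - 5.23) = -6.63%, loss ≈ 8013 × 6.63/100 ≈ 531.
Year 1988: gap = -2.6 × (6.54 - 5.23) = -3.406%, loss ≈ 8013 × 3.406/100 ≈ 273.
Total lost output = 690 + 767 + 531 + 273 = 2261 billion.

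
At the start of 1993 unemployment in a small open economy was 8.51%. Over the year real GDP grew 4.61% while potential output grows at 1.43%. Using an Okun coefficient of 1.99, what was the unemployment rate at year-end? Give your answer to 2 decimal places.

6.91%

Growth-rate Okun's law: g_Y = g_Y* - β × Δu, so Δu = (g_Y* - g_Y)/β.
Δu = (1.43 - 4.61)/1.99 = -3.18/1.99 = -1.60 percentage points.
Year-end unemployment = 8.51 - 1.6 = 6.91%.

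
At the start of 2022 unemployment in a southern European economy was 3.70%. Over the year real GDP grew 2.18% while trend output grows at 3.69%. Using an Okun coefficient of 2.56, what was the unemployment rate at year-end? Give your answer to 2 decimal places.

Growth-rate Okun's law: g_Y = g_Y* - β × Δu, so Δu = (g_Y* - g_Y)/β.
Δu = (3.69 - 2.18)/2.56 = 1.51/2.56 = 0.59 percentage points.
Year-end unemployment = 3.7 + 0.59 = 4.29%.

4.29%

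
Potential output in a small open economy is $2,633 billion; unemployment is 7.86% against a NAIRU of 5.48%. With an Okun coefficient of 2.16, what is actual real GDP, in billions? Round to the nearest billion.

Unemployment gap = 7.86 - 5.48 = 2.38 points, so the output gap is -2.16 × 2.38 = -5.1408%.
Actual GDP = 2633 × (1 - 5.1408/100) = 2633 × 0.948592 ≈ 2498 billion.

$2,498 billion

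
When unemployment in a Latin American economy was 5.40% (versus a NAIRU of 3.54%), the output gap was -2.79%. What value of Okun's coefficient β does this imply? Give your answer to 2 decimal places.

Okun's law: output gap = -β × (u - u*).
-2.79 = -β × (5.4 - 3.54) = -β × 1.86, so β = 2.79/1.86 = 1.50.

β ≈ 1.50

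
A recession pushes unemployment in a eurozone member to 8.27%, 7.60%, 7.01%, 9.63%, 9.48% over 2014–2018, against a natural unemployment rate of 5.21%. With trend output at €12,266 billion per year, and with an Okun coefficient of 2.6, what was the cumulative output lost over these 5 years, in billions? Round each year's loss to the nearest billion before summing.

Year 2014: gap = -2.6 × (8.27 - 5.21) = -7.956%, loss ≈ 12266 × 7.956/100 ≈ 976.
Year 2015: gap = -2.6 × (7.6 - 5.21) = -6.214%, loss ≈ 12266 × 6.214/100 ≈ 762.
Year 2016: gap = -2.6 × (7.01 - 5.21) = -4.68%, loss ≈ 12266 × 4.68/100 ≈ 574.
Year 2017: gap = -2.6 × (9.63 - 5.21) = -11.492%, loss ≈ 12266 × 11.492/100 ≈ 1410.
Year 2018: gap = -2.6 × (9.48 - 5.21) = -11.102%, loss ≈ 12266 × 11.102/100 ≈ 1362.
Total lost output = 976 + 762 + 574 + 1410 + 1362 = 5084 billion.

€5,084 billion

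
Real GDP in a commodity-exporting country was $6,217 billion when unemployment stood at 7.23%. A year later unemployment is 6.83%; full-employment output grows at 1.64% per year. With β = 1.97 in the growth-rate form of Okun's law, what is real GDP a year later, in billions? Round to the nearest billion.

Δu = 6.83 - 7.23 = -0.4 points.
Okun's law (growth form): g_Y = g_Y* - β × Δu = 1.64 - 1.97 × (-0.40) = 1.64 + 0.788 = 2.428%.
Real GDP in the next year = 6217 × (1 + 2.428/100) = 6217 × 1.02428 ≈ 6368 billion.

$6,368 billion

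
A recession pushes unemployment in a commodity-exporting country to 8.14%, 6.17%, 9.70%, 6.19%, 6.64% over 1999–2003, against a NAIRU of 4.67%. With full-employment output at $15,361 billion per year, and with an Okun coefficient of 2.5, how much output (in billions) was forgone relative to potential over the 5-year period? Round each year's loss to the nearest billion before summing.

Year 1999: gap = -2.5 × (8.14 - 4.67) = -8.675%, loss ≈ 15361 × 8.675/100 ≈ 1333.
Year 2000: gap = -2.5 × (6.17 - 4.67) = -3.75%, loss ≈ 15361 × 3.75/100 ≈ 576.
Year 2001: gap = -2.5 × (9.7 - 4.67) = -12.575%, loss ≈ 15361 × 12.575/100 ≈ 1932.
Year 2002: gap = -2.5 × (6.19 - 4.67) = -3.8%, loss ≈ 15361 × 3.8/100 ≈ 584.
Year 2003: gap = -2.5 × (6.64 - 4.67) = -4.925%, loss ≈ 15361 × 4.925/100 ≈ 757.
Total lost output = 1333 + 576 + 1932 + 584 + 757 = 5182 billion.

$5,182 billion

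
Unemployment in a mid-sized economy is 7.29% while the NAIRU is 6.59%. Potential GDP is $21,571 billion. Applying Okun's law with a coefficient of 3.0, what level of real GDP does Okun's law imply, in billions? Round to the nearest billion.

$21,118 billion

Unemployment gap = 7.29 - 6.59 = 0.7 points, so the output gap is -3 × 0.7 = -2.1%.
Actual GDP = 21571 × (1 - 2.1/100) = 21571 × 0.979 ≈ 21118 billion.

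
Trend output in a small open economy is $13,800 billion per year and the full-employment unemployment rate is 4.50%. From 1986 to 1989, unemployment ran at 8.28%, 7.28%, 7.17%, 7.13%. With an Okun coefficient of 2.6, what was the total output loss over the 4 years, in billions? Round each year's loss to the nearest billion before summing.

Year 1986: gap = -2.6 × (8.28 - 4.5) = -9.828%, loss ≈ 13800 × 9.828/100 ≈ 1356.
Year 1987: gap = -2.6 × (7.28 - 4.5) = -7.228%, loss ≈ 13800 × 7.228/100 ≈ 997.
Year 1988: gap = -2.6 × (7.17 - 4.5) = -6.942%, loss ≈ 13800 × 6.942/100 ≈ 958.
Year 1989: gap = -2.6 × (7.13 - 4.5) = -6.838%, loss ≈ 13800 × 6.838/100 ≈ 944.
Total lost output = 1356 + 997 + 958 + 944 = 4255 billion.

$4,255 billion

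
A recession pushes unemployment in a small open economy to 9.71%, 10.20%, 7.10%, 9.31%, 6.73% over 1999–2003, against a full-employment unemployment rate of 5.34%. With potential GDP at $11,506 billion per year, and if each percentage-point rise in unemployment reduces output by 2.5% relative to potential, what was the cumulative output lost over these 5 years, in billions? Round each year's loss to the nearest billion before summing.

$4,703 billion

Year 1999: gap = -2.5 × (9.71 - 5.34) = -10.925%, loss ≈ 11506 × 10.925/100 ≈ 1257.
Year 2000: gap = -2.5 × (10.2 - 5.34) = -12.15%, loss ≈ 11506 × 12.15/100 ≈ 1398.
Year 2001: gap = -2.5 × (7.1 - 5.34) = -4.4%, loss ≈ 11506 × 4.4/100 ≈ 506.
Year 2002: gap = -2.5 × (9.31 - 5.34) = -9.925%, loss ≈ 11506 × 9.925/100 ≈ 1142.
Year 2003: gap = -2.5 × (6.73 - 5.34) = -3.475%, loss ≈ 11506 × 3.475/100 ≈ 400.
Total lost output = 1257 + 1398 + 506 + 1142 + 400 = 4703 billion.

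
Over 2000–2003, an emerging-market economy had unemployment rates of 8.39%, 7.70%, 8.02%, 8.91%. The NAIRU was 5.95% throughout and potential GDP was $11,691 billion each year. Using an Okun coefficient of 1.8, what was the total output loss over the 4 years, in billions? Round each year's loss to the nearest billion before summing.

$1,940 billion

Year 2000: gap = -1.8 × (8.39 - 5.95) = -4.392%, loss ≈ 11691 × 4.392/100 ≈ 513.
Year 2001: gap = -1.8 × (7.7 - 5.95) = -3.15%, loss ≈ 11691 × 3.15/100 ≈ 368.
Year 2002: gap = -1.8 × (8.02 - 5.95) = -3.726%, loss ≈ 11691 × 3.726/100 ≈ 436.
Year 2003: gap = -1.8 × (8.91 - 5.95) = -5.328%, loss ≈ 11691 × 5.328/100 ≈ 623.
Total lost output = 513 + 368 + 436 + 623 = 1940 billion.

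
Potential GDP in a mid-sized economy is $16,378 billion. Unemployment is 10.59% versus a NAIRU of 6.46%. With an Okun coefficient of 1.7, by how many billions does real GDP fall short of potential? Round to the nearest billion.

$1,150 billion

Output gap = -1.7 × (10.59 - 6.46) = -1.7 × 4.13 = -7.021%.
Actual GDP ≈ 16378 × 0.92979 ≈ 15228 billion, so the shortfall is 16378 - 15228 = 1150 billion.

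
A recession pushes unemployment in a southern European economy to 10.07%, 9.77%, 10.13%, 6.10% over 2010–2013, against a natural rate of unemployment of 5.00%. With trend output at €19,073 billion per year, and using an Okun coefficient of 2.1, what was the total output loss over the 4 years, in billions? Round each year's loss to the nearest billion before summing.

Year 2010: gap = -2.1 × (10.07 - 5) = -10.647%, loss ≈ 19073 × 10.647/100 ≈ 2031.
Year 2011: gap = -2.1 × (9.77 - 5) = -10.017%, loss ≈ 19073 × 10.017/100 ≈ 1911.
Year 2012: gap = -2.1 × (10.13 - 5) = -10.773%, loss ≈ 19073 × 10.773/100 ≈ 2055.
Year 2013: gap = -2.1 × (6.1 - 5) = -2.31%, loss ≈ 19073 × 2.31/100 ≈ 441.
Total lost output = 2031 + 1911 + 2055 + 441 = 6438 billion.

€6,438 billion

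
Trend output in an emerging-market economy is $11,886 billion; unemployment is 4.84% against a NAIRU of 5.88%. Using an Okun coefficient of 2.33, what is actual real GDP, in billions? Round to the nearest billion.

$12,174 billion

Unemployment gap = 4.84 - 5.88 = -1.04 points, so the output gap is -2.33 × (-1.04) = 2.4232%.
Actual GDP = 11886 × (1 + 2.4232/100) = 11886 × 1.024232 ≈ 12174 billion.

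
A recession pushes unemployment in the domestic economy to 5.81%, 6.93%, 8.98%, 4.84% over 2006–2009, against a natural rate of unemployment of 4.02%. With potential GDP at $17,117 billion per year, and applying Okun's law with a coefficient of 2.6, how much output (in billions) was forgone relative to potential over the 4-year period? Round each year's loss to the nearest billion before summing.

$4,664 billion

Year 2006: gap = -2.6 × (5.81 - 4.02) = -4.654%, loss ≈ 17117 × 4.654/100 ≈ 797.
Year 2007: gap = -2.6 × (6.93 - 4.02) = -7.566%, loss ≈ 17117 × 7.566/100 ≈ 1295.
Year 2008: gap = -2.6 × (8.98 - 4.02) = -12.896%, loss ≈ 17117 × 12.896/100 ≈ 2207.
Year 2009: gap = -2.6 × (4.84 - 4.02) = -2.132%, loss ≈ 17117 × 2.132/100 ≈ 365.
Total lost output = 797 + 1295 + 2207 + 365 = 4664 billion.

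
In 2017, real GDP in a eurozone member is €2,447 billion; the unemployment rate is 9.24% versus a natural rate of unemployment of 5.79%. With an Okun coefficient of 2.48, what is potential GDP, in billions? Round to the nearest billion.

€2,676 billion

Unemployment gap = 9.24 - 5.79 = 3.45 points, so output gap = -2.48 × 3.45 = -8.556%.
Since Y = Y* × (1 + gap/100), Y* = 2447/0.91444 ≈ 2676 billion.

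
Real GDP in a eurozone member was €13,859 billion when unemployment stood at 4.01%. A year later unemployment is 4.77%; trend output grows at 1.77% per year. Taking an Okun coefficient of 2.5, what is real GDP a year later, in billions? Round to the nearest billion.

Δu = 4.77 - 4.01 = 0.76 points.
Okun's law (growth form): g_Y = g_Y* - β × Δu = 1.77 - 2.5 × (0.76) = 1.77 - 1.9 = -0.13%.
Real GDP in the next year = 13859 × (1 - 0.13/100) = 13859 × 0.9987 ≈ 13841 billion.

€13,841 billion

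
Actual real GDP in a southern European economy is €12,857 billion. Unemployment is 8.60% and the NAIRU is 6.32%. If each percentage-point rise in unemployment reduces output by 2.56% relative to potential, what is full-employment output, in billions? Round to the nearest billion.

Unemployment gap = 8.6 - 6.32 = 2.28 points, so output gap = -2.56 × 2.28 = -5.8368%.
Since Y = Y* × (1 + gap/100), Y* = 12857/0.941632 ≈ 13654 billion.

€13,654 billion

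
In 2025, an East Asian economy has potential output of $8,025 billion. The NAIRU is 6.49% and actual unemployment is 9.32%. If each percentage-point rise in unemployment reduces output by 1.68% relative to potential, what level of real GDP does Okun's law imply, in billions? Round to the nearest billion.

$7,643 billion

Unemployment gap = 9.32 - 6.49 = 2.83 points, so the output gap is -1.68 × 2.83 = -4.7544%.
Actual GDP = 8025 × (1 - 4.7544/100) = 8025 × 0.952456 ≈ 7643 billion.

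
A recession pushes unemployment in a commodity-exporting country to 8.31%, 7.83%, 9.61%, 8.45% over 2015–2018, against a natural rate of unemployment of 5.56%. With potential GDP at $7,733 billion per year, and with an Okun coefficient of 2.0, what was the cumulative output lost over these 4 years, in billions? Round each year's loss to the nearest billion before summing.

$1,849 billion

Year 2015: gap = -2.0 × (8.31 - 5.56) = -5.5%, loss ≈ 7733 × 5.5/100 ≈ 425.
Year 2016: gap = -2.0 × (7.83 - 5.56) = -4.54%, loss ≈ 7733 × 4.54/100 ≈ 351.
Year 2017: gap = -2.0 × (9.61 - 5.56) = -8.1%, loss ≈ 7733 × 8.1/100 ≈ 626.
Year 2018: gap = -2.0 × (8.45 - 5.56) = -5.78%, loss ≈ 7733 × 5.78/100 ≈ 447.
Total lost output = 425 + 351 + 626 + 447 = 1849 billion.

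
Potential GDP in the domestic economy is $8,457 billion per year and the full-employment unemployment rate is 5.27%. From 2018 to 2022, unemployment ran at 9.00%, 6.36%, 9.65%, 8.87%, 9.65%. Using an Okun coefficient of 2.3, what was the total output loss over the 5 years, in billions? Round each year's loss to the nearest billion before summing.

Year 2018: gap = -2.3 × (9 - 5.27) = -8.579%, loss ≈ 8457 × 8.579/100 ≈ 726.
Year 2019: gap = -2.3 × (6.36 - 5.27) = -2.507%, loss ≈ 8457 × 2.507/100 ≈ 212.
Year 2020: gap = -2.3 × (9.65 - 5.27) = -10.074%, loss ≈ 8457 × 10.074/100 ≈ 852.
Year 2021: gap = -2.3 × (8.87 - 5.27) = -8.28%, loss ≈ 8457 × 8.28/100 ≈ 700.
Year 2022: gap = -2.3 × (9.65 - 5.27) = -10.074%, loss ≈ 8457 × 10.074/100 ≈ 852.
Total lost output = 726 + 212 + 852 + 700 + 852 = 3342 billion.

$3,342 billion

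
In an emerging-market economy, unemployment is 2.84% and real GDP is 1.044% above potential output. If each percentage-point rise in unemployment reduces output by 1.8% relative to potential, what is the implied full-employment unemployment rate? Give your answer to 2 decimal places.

From Okun's law, u - u* = -(output gap)/β = -(1.044)/1.8 = -0.58 points.
So u* = 2.84 + 0.58 = 3.42%.

3.42%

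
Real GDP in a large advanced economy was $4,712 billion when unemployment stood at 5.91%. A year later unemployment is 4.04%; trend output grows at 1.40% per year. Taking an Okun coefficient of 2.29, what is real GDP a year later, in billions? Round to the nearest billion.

$4,980 billion

Δu = 4.04 - 5.91 = -1.87 points.
Okun's law (growth form): g_Y = g_Y* - β × Δu = 1.40 - 2.29 × (-1.87) = 1.4 + 4.2823 = 5.6823%.
Real GDP in the next year = 4712 × (1 + 5.6823/100) = 4712 × 1.056823 ≈ 4980 billion.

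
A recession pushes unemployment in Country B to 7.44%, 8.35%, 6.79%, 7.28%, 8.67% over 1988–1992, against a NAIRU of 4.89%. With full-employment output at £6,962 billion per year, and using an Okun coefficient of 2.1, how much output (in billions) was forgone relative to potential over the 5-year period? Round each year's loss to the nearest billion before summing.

Year 1988: gap = -2.1 × (7.44 - 4.89) = -5.355%, loss ≈ 6962 × 5.355/100 ≈ 373.
Year 1989: gap = -2.1 × (8.35 - 4.89) = -7.266%, loss ≈ 6962 × 7.266/100 ≈ 506.
Year 1990: gap = -2.1 × (6.79 - 4.89) = -3.99%, loss ≈ 6962 × 3.99/100 ≈ 278.
Year 1991: gap = -2.1 × (7.28 - 4.89) = -5.019%, loss ≈ 6962 × 5.019/100 ≈ 349.
Year 1992: gap = -2.1 × (8.67 - 4.89) = -7.938%, loss ≈ 6962 × 7.938/100 ≈ 553.
Total lost output = 373 + 506 + 278 + 349 + 553 = 2059 billion.

£2,059 billion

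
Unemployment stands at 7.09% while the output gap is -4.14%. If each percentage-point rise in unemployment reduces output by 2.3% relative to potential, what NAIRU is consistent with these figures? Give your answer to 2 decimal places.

From Okun's law, u - u* = -(output gap)/β = -(-4.14)/2.3 = 1.8 points.
So u* = 7.09 - 1.8 = 5.29%.

5.29%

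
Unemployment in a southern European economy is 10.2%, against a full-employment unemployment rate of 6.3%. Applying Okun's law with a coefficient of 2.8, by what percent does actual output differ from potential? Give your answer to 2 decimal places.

-10.92%

The unemployment gap is 10.2 - 6.3 = 3.9 percentage points.
Okun's law gives an output gap of -2.8 × 3.9 = -10.92%, i.e. 10.92% below potential.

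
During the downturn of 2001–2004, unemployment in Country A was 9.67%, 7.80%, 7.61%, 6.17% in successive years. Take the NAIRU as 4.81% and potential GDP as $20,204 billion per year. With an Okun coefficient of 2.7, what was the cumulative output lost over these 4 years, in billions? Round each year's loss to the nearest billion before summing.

Year 2001: gap = -2.7 × (9.67 - 4.81) = -13.122%, loss ≈ 20204 × 13.122/100 ≈ 2651.
Year 2002: gap = -2.7 × (7.8 - 4.81) = -8.073%, loss ≈ 20204 × 8.073/100 ≈ 1631.
Year 2003: gap = -2.7 × (7.61 - 4.81) = -7.56%, loss ≈ 20204 × 7.56/100 ≈ 1527.
Year 2004: gap = -2.7 × (6.17 - 4.81) = -3.672%, loss ≈ 20204 × 3.672/100 ≈ 742.
Total lost output = 2651 + 1631 + 1527 + 742 = 6551 billion.

$6,551 billion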